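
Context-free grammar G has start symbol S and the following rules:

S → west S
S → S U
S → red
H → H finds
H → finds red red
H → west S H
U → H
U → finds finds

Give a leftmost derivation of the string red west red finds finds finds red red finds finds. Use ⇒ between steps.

S ⇒ S U   [S → S U]
S U ⇒ S U U   [S → S U]
S U U ⇒ red U U   [S → red]
red U U ⇒ red H U   [U → H]
red H U ⇒ red west S H U   [H → west S H]
red west S H U ⇒ red west S U H U   [S → S U]
red west S U H U ⇒ red west red U H U   [S → red]
red west red U H U ⇒ red west red finds finds H U   [U → finds finds]
red west red finds finds H U ⇒ red west red finds finds finds red red U   [H → finds red red]
red west red finds finds finds red red U ⇒ red west red finds finds finds red red finds finds   [U → finds finds]

S ⇒ S U ⇒ S U U ⇒ red U U ⇒ red H U ⇒ red west S H U ⇒ red west S U H U ⇒ red west red U H U ⇒ red west red finds finds H U ⇒ red west red finds finds finds red red U ⇒ red west red finds finds finds red red finds finds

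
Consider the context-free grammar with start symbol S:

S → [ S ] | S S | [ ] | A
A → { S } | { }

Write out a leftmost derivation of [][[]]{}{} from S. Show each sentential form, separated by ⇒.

S⇒SS⇒SSS⇒[]SS⇒[][S]S⇒[][[]]S⇒[][[]]SS⇒[][[]]AS⇒[][[]]{}S⇒[][[]]{}A⇒[][[]]{}{}

S ⇒ SS   [S → S S]
SS ⇒ SSS   [S → S S]
SSS ⇒ []SS   [S → [ ]]
[]SS ⇒ [][S]S   [S → [ S ]]
[][S]S ⇒ [][[]]S   [S → [ ]]
[][[]]S ⇒ [][[]]SS   [S → S S]
[][[]]SS ⇒ [][[]]AS   [S → A]
[][[]]AS ⇒ [][[]]{}S   [A → { }]
[][[]]{}S ⇒ [][[]]{}A   [S → A]
[][[]]{}A ⇒ [][[]]{}{}   [A → { }]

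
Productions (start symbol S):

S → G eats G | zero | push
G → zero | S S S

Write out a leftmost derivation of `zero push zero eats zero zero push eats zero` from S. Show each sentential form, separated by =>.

S => G eats G => S S S eats G => G eats G S S eats G => S S S eats G S S eats G => zero S S eats G S S eats G => zero push S eats G S S eats G => zero push zero eats G S S eats G => zero push zero eats zero S S eats G => zero push zero eats zero zero S eats G => zero push zero eats zero zero push eats G => zero push zero eats zero zero push eats zero

S => G eats G   [S → G eats G]
G eats G => S S S eats G   [G → S S S]
S S S eats G => G eats G S S eats G   [S → G eats G]
G eats G S S eats G => S S S eats G S S eats G   [G → S S S]
S S S eats G S S eats G => zero S S eats G S S eats G   [S → zero]
zero S S eats G S S eats G => zero push S eats G S S eats G   [S → push]
zero push S eats G S S eats G => zero push zero eats G S S eats G   [S → zero]
zero push zero eats G S S eats G => zero push zero eats zero S S eats G   [G → zero]
zero push zero eats zero S S eats G => zero push zero eats zero zero S eats G   [S → zero]
zero push zero eats zero zero S eats G => zero push zero eats zero zero push eats G   [S → push]
zero push zero eats zero zero push eats G => zero push zero eats zero zero push eats zero   [G → zero]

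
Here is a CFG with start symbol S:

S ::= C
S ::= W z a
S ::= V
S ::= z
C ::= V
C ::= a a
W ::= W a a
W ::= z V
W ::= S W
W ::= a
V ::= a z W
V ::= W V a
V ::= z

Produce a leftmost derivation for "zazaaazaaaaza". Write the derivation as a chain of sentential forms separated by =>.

S => Wza   [S ::= W z a]
Wza => zVza   [W ::= z V]
zVza => zazWza   [V ::= a z W]
zazWza => zazWaaza   [W ::= W a a]
zazWaaza => zazSWaaza   [W ::= S W]
zazSWaaza => zazWzaWaaza   [S ::= W z a]
zazWzaWaaza => zazWaazaWaaza   [W ::= W a a]
zazWaazaWaaza => zazaaazaWaaza   [W ::= a]
zazaaazaWaaza => zazaaazaaaaza   [W ::= a]

S=>Wza=>zVza=>zazWza=>zazWaaza=>zazSWaaza=>zazWzaWaaza=>zazWaazaWaaza=>zazaaazaWaaza=>zazaaazaaaaza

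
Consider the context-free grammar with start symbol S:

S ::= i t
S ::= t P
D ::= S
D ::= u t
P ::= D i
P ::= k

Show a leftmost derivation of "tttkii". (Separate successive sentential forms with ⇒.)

S⇒tP⇒tDi⇒tSi⇒ttPi⇒ttDii⇒ttSii⇒tttPii⇒tttkii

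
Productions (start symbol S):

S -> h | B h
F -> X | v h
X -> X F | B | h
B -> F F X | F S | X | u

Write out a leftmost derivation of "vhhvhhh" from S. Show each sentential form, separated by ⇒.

S⇒Bh⇒FFXh⇒XFXh⇒BFXh⇒FSFXh⇒vhSFXh⇒vhhFXh⇒vhhvhXh⇒vhhvhhh

S ⇒ Bh   [S -> B h]
Bh ⇒ FFXh   [B -> F F X]
FFXh ⇒ XFXh   [F -> X]
XFXh ⇒ BFXh   [X -> B]
BFXh ⇒ FSFXh   [B -> F S]
FSFXh ⇒ vhSFXh   [F -> v h]
vhSFXh ⇒ vhhFXh   [S -> h]
vhhFXh ⇒ vhhvhXh   [F -> v h]
vhhvhXh ⇒ vhhvhhh   [X -> h]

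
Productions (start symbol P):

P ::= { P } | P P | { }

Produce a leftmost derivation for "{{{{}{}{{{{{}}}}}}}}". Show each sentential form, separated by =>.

P => {P} => {{P}} => {{{P}}} => {{{PP}}} => {{{{}P}}} => {{{{}PP}}} => {{{{}{}P}}} => {{{{}{}{P}}}} => {{{{}{}{{P}}}}} => {{{{}{}{{{P}}}}}} => {{{{}{}{{{{P}}}}}}} => {{{{}{}{{{{{}}}}}}}}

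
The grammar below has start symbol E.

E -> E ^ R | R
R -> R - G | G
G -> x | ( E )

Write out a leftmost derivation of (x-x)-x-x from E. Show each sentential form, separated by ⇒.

E⇒R⇒R-G⇒R-G-G⇒G-G-G⇒(E)-G-G⇒(R)-G-G⇒(R-G)-G-G⇒(G-G)-G-G⇒(x-G)-G-G⇒(x-x)-G-G⇒(x-x)-x-G⇒(x-x)-x-x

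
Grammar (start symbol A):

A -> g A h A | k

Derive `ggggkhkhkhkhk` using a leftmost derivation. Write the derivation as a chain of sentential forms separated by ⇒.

A ⇒ gAhA   [A -> g A h A]
gAhA ⇒ ggAhAhA   [A -> g A h A]
ggAhAhA ⇒ gggAhAhAhA   [A -> g A h A]
gggAhAhAhA ⇒ ggggAhAhAhAhA   [A -> g A h A]
ggggAhAhAhAhA ⇒ ggggkhAhAhAhA   [A -> k]
ggggkhAhAhAhA ⇒ ggggkhkhAhAhA   [A -> k]
ggggkhkhAhAhA ⇒ ggggkhkhkhAhA   [A -> k]
ggggkhkhkhAhA ⇒ ggggkhkhkhkhA   [A -> k]
ggggkhkhkhkhA ⇒ ggggkhkhkhkhk   [A -> k]

A⇒gAhA⇒ggAhAhA⇒gggAhAhAhA⇒ggggAhAhAhAhA⇒ggggkhAhAhAhA⇒ggggkhkhAhAhA⇒ggggkhkhkhAhA⇒ggggkhkhkhkhA⇒ggggkhkhkhkhk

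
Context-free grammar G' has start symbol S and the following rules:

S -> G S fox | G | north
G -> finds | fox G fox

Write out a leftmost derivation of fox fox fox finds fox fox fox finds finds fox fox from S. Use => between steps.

S => G S fox   [S -> G S fox]
G S fox => fox G fox S fox   [G -> fox G fox]
fox G fox S fox => fox fox G fox fox S fox   [G -> fox G fox]
fox fox G fox fox S fox => fox fox fox G fox fox fox S fox   [G -> fox G fox]
fox fox fox G fox fox fox S fox => fox fox fox finds fox fox fox S fox   [G -> finds]
fox fox fox finds fox fox fox S fox => fox fox fox finds fox fox fox G S fox fox   [S -> G S fox]
fox fox fox finds fox fox fox G S fox fox => fox fox fox finds fox fox fox finds S fox fox   [G -> finds]
fox fox fox finds fox fox fox finds S fox fox => fox fox fox finds fox fox fox finds G fox fox   [S -> G]
fox fox fox finds fox fox fox finds G fox fox => fox fox fox finds fox fox fox finds finds fox fox   [G -> finds]

S => G S fox => fox G fox S fox => fox fox G fox fox S fox => fox fox fox G fox fox fox S fox => fox fox fox finds fox fox fox S fox => fox fox fox finds fox fox fox G S fox fox => fox fox fox finds fox fox fox finds S fox fox => fox fox fox finds fox fox fox finds G fox fox => fox fox fox finds fox fox fox finds finds fox fox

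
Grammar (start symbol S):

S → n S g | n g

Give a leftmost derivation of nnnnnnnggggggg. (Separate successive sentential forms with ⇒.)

S ⇒ nSg ⇒ nnSgg ⇒ nnnSggg ⇒ nnnnSgggg ⇒ nnnnnSggggg ⇒ nnnnnnSgggggg ⇒ nnnnnnnggggggg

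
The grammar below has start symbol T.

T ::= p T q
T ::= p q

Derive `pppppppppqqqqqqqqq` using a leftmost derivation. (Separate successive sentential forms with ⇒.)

T⇒pTq⇒ppTqq⇒pppTqqq⇒ppppTqqqq⇒pppppTqqqqq⇒ppppppTqqqqqq⇒pppppppTqqqqqqq⇒ppppppppTqqqqqqqq⇒pppppppppqqqqqqqqq

T ⇒ pTq   [T ::= p T q]
pTq ⇒ ppTqq   [T ::= p T q]
ppTqq ⇒ pppTqqq   [T ::= p T q]
pppTqqq ⇒ ppppTqqqq   [T ::= p T q]
ppppTqqqq ⇒ pppppTqqqqq   [T ::= p T q]
pppppTqqqqq ⇒ ppppppTqqqqqq   [T ::= p T q]
ppppppTqqqqqq ⇒ pppppppTqqqqqqq   [T ::= p T q]
pppppppTqqqqqqq ⇒ ppppppppTqqqqqqqq   [T ::= p T q]
ppppppppTqqqqqqqq ⇒ pppppppppqqqqqqqqq   [T ::= p q]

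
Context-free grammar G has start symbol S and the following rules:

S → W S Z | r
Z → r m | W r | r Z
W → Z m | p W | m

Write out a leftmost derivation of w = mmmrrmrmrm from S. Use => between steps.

S => WSZ => mSZ => mWSZZ => mmSZZ => mmWSZZZ => mmmSZZZ => mmmrZZZ => mmmrrmZZ => mmmrrmrmZ => mmmrrmrmrm

S => WSZ   [S → W S Z]
WSZ => mSZ   [W → m]
mSZ => mWSZZ   [S → W S Z]
mWSZZ => mmSZZ   [W → m]
mmSZZ => mmWSZZZ   [S → W S Z]
mmWSZZZ => mmmSZZZ   [W → m]
mmmSZZZ => mmmrZZZ   [S → r]
mmmrZZZ => mmmrrmZZ   [Z → r m]
mmmrrmZZ => mmmrrmrmZ   [Z → r m]
mmmrrmrmZ => mmmrrmrmrm   [Z → r m]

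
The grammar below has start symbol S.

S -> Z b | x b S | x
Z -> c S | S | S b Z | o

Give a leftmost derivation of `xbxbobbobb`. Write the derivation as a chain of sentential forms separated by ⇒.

S ⇒ xbS ⇒ xbZb ⇒ xbSb ⇒ xbZbb ⇒ xbSbZbb ⇒ xbxbSbZbb ⇒ xbxbZbbZbb ⇒ xbxbobbZbb ⇒ xbxbobbobb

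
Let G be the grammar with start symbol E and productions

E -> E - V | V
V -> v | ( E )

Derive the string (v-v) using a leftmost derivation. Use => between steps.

E => V => (E) => (E-V) => (V-V) => (v-V) => (v-v)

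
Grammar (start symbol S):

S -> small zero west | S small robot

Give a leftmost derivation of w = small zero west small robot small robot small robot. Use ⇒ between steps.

S ⇒ S small robot ⇒ S small robot small robot ⇒ S small robot small robot small robot ⇒ small zero west small robot small robot small robot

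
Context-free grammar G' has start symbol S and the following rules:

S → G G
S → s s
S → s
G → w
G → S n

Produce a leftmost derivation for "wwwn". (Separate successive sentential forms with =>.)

S => GG => wG => wSn => wGGn => wwGn => wwwn

S => GG   [S → G G]
GG => wG   [G → w]
wG => wSn   [G → S n]
wSn => wGGn   [S → G G]
wGGn => wwGn   [G → w]
wwGn => wwwn   [G → w]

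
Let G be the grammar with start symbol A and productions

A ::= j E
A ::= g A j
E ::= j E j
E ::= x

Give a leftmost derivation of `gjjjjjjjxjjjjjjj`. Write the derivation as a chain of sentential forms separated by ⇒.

A ⇒ gAj ⇒ gjEj ⇒ gjjEjj ⇒ gjjjEjjj ⇒ gjjjjEjjjj ⇒ gjjjjjEjjjjj ⇒ gjjjjjjEjjjjjj ⇒ gjjjjjjjEjjjjjjj ⇒ gjjjjjjjxjjjjjjj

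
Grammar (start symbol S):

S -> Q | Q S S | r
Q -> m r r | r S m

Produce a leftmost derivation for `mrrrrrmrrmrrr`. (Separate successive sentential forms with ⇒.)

S ⇒ QSS   [S -> Q S S]
QSS ⇒ mrrSS   [Q -> m r r]
mrrSS ⇒ mrrQSSS   [S -> Q S S]
mrrQSSS ⇒ mrrrSmSSS   [Q -> r S m]
mrrrSmSSS ⇒ mrrrQSSmSSS   [S -> Q S S]
mrrrQSSmSSS ⇒ mrrrrSmSSmSSS   [Q -> r S m]
mrrrrSmSSmSSS ⇒ mrrrrrmSSmSSS   [S -> r]
mrrrrrmSSmSSS ⇒ mrrrrrmrSmSSS   [S -> r]
mrrrrrmrSmSSS ⇒ mrrrrrmrrmSSS   [S -> r]
mrrrrrmrrmSSS ⇒ mrrrrrmrrmrSS   [S -> r]
mrrrrrmrrmrSS ⇒ mrrrrrmrrmrrS   [S -> r]
mrrrrrmrrmrrS ⇒ mrrrrrmrrmrrr   [S -> r]

S⇒QSS⇒mrrSS⇒mrrQSSS⇒mrrrSmSSS⇒mrrrQSSmSSS⇒mrrrrSmSSmSSS⇒mrrrrrmSSmSSS⇒mrrrrrmrSmSSS⇒mrrrrrmrrmSSS⇒mrrrrrmrrmrSS⇒mrrrrrmrrmrrS⇒mrrrrrmrrmrrr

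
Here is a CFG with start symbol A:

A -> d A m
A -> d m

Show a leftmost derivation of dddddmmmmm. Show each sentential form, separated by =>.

A => dAm => ddAmm => dddAmmm => ddddAmmmm => dddddmmmmm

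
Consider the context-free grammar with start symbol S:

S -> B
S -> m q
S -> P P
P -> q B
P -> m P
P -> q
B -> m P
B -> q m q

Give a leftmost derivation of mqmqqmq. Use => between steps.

S => B   [S -> B]
B => mP   [B -> m P]
mP => mqB   [P -> q B]
mqB => mqmP   [B -> m P]
mqmP => mqmqB   [P -> q B]
mqmqB => mqmqqmq   [B -> q m q]

S => B => mP => mqB => mqmP => mqmqB => mqmqqmq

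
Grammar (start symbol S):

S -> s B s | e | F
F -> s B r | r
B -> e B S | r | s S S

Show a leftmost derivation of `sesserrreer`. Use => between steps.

S => F   [S -> F]
F => sBr   [F -> s B r]
sBr => seBSr   [B -> e B S]
seBSr => sesSSSr   [B -> s S S]
sesSSSr => sesFSSr   [S -> F]
sesFSSr => sessBrSSr   [F -> s B r]
sessBrSSr => sesseBSrSSr   [B -> e B S]
sesseBSrSSr => sesserSrSSr   [B -> r]
sesserSrSSr => sesserFrSSr   [S -> F]
sesserFrSSr => sesserrrSSr   [F -> r]
sesserrrSSr => sesserrreSr   [S -> e]
sesserrreSr => sesserrreer   [S -> e]

S => F => sBr => seBSr => sesSSSr => sesFSSr => sessBrSSr => sesseBSrSSr => sesserSrSSr => sesserFrSSr => sesserrrSSr => sesserrreSr => sesserrreer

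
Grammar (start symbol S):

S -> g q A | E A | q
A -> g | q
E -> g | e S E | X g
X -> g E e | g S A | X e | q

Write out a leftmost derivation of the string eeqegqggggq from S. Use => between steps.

S=>EA=>eSEA=>eEAEA=>eeSEAEA=>eeqEAEA=>eeqeSEAEA=>eeqegqAEAEA=>eeqegqgEAEA=>eeqegqggAEA=>eeqegqgggEA=>eeqegqggggA=>eeqegqggggq

S => EA   [S -> E A]
EA => eSEA   [E -> e S E]
eSEA => eEAEA   [S -> E A]
eEAEA => eeSEAEA   [E -> e S E]
eeSEAEA => eeqEAEA   [S -> q]
eeqEAEA => eeqeSEAEA   [E -> e S E]
eeqeSEAEA => eeqegqAEAEA   [S -> g q A]
eeqegqAEAEA => eeqegqgEAEA   [A -> g]
eeqegqgEAEA => eeqegqggAEA   [E -> g]
eeqegqggAEA => eeqegqgggEA   [A -> g]
eeqegqgggEA => eeqegqggggA   [E -> g]
eeqegqggggA => eeqegqggggq   [A -> q]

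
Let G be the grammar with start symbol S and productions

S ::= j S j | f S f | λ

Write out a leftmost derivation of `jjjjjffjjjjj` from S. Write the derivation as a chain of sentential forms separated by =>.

S=>jSj=>jjSjj=>jjjSjjj=>jjjjSjjjj=>jjjjjSjjjjj=>jjjjjfSfjjjjj=>jjjjjffjjjjj

S => jSj   [S ::= j S j]
jSj => jjSjj   [S ::= j S j]
jjSjj => jjjSjjj   [S ::= j S j]
jjjSjjj => jjjjSjjjj   [S ::= j S j]
jjjjSjjjj => jjjjjSjjjjj   [S ::= j S j]
jjjjjSjjjjj => jjjjjfSfjjjjj   [S ::= f S f]
jjjjjfSfjjjjj => jjjjjffjjjjj   [S ::= λ]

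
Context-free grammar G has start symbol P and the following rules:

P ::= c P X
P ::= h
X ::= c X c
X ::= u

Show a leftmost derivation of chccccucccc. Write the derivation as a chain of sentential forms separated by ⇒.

P ⇒ cPX ⇒ chX ⇒ chcXc ⇒ chccXcc ⇒ chcccXccc ⇒ chccccXcccc ⇒ chccccucccc

P ⇒ cPX   [P ::= c P X]
cPX ⇒ chX   [P ::= h]
chX ⇒ chcXc   [X ::= c X c]
chcXc ⇒ chccXcc   [X ::= c X c]
chccXcc ⇒ chcccXccc   [X ::= c X c]
chcccXccc ⇒ chccccXcccc   [X ::= c X c]
chccccXcccc ⇒ chccccucccc   [X ::= u]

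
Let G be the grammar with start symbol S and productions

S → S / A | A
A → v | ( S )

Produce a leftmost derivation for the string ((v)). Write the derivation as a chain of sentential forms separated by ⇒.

S ⇒ A ⇒ (S) ⇒ (A) ⇒ ((S)) ⇒ ((A)) ⇒ ((v))

S ⇒ A   [S → A]
A ⇒ (S)   [A → ( S )]
(S) ⇒ (A)   [S → A]
(A) ⇒ ((S))   [A → ( S )]
((S)) ⇒ ((A))   [S → A]
((A)) ⇒ ((v))   [A → v]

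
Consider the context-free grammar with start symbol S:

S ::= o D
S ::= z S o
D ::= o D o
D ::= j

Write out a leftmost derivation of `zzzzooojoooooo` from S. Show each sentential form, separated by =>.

S => zSo => zzSoo => zzzSooo => zzzzSoooo => zzzzoDoooo => zzzzooDooooo => zzzzoooDoooooo => zzzzooojoooooo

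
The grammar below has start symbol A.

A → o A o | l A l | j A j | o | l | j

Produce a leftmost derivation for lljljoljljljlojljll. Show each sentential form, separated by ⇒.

A⇒lAl⇒llAll⇒lljAjll⇒lljlAljll⇒lljljAjljll⇒lljljoAojljll⇒lljljolAlojljll⇒lljljoljAjlojljll⇒lljljoljlAljlojljll⇒lljljoljljljlojljll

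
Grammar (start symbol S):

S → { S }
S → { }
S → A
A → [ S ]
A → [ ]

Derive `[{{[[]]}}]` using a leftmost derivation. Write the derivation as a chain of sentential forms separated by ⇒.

S ⇒ A ⇒ [S] ⇒ [{S}] ⇒ [{{S}}] ⇒ [{{A}}] ⇒ [{{[S]}}] ⇒ [{{[A]}}] ⇒ [{{[[]]}}]

S ⇒ A   [S → A]
A ⇒ [S]   [A → [ S ]]
[S] ⇒ [{S}]   [S → { S }]
[{S}] ⇒ [{{S}}]   [S → { S }]
[{{S}}] ⇒ [{{A}}]   [S → A]
[{{A}}] ⇒ [{{[S]}}]   [A → [ S ]]
[{{[S]}}] ⇒ [{{[A]}}]   [S → A]
[{{[A]}}] ⇒ [{{[[]]}}]   [A → [ ]]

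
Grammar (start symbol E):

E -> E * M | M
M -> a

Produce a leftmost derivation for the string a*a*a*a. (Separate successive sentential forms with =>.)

E => E*M   [E -> E * M]
E*M => E*M*M   [E -> E * M]
E*M*M => E*M*M*M   [E -> E * M]
E*M*M*M => M*M*M*M   [E -> M]
M*M*M*M => a*M*M*M   [M -> a]
a*M*M*M => a*a*M*M   [M -> a]
a*a*M*M => a*a*a*M   [M -> a]
a*a*a*M => a*a*a*a   [M -> a]

E=>E*M=>E*M*M=>E*M*M*M=>M*M*M*M=>a*M*M*M=>a*a*M*M=>a*a*a*M=>a*a*a*a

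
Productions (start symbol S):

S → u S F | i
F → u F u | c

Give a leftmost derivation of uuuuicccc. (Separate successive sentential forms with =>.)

S => uSF => uuSFF => uuuSFFF => uuuuSFFFF => uuuuiFFFF => uuuuicFFF => uuuuiccFF => uuuuicccF => uuuuicccc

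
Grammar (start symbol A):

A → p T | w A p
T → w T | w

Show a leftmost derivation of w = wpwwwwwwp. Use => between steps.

A => wAp   [A → w A p]
wAp => wpTp   [A → p T]
wpTp => wpwTp   [T → w T]
wpwTp => wpwwTp   [T → w T]
wpwwTp => wpwwwTp   [T → w T]
wpwwwTp => wpwwwwTp   [T → w T]
wpwwwwTp => wpwwwwwTp   [T → w T]
wpwwwwwTp => wpwwwwwwp   [T → w]

A => wAp => wpTp => wpwTp => wpwwTp => wpwwwTp => wpwwwwTp => wpwwwwwTp => wpwwwwwwp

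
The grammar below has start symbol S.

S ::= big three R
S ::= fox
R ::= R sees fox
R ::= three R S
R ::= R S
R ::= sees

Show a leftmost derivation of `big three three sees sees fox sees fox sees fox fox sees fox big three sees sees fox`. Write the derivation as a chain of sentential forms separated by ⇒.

S ⇒ big three R ⇒ big three R sees fox ⇒ big three three R S sees fox ⇒ big three three R sees fox S sees fox ⇒ big three three R S sees fox S sees fox ⇒ big three three R sees fox S sees fox S sees fox ⇒ big three three R sees fox sees fox S sees fox S sees fox ⇒ big three three R sees fox sees fox sees fox S sees fox S sees fox ⇒ big three three sees sees fox sees fox sees fox S sees fox S sees fox ⇒ big three three sees sees fox sees fox sees fox fox sees fox S sees fox ⇒ big three three sees sees fox sees fox sees fox fox sees fox big three R sees fox ⇒ big three three sees sees fox sees fox sees fox fox sees fox big three sees sees fox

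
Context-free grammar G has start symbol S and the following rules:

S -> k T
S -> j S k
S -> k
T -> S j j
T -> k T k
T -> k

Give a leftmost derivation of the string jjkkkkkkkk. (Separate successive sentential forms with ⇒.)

S ⇒ jSk   [S -> j S k]
jSk ⇒ jjSkk   [S -> j S k]
jjSkk ⇒ jjkTkk   [S -> k T]
jjkTkk ⇒ jjkkTkkk   [T -> k T k]
jjkkTkkk ⇒ jjkkkTkkkk   [T -> k T k]
jjkkkTkkkk ⇒ jjkkkkkkkk   [T -> k]

S ⇒ jSk ⇒ jjSkk ⇒ jjkTkk ⇒ jjkkTkkk ⇒ jjkkkTkkkk ⇒ jjkkkkkkkk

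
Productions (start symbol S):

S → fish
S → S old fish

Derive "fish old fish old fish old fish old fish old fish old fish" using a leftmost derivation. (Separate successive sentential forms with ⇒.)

S ⇒ S old fish ⇒ S old fish old fish ⇒ S old fish old fish old fish ⇒ S old fish old fish old fish old fish ⇒ S old fish old fish old fish old fish old fish ⇒ S old fish old fish old fish old fish old fish old fish ⇒ fish old fish old fish old fish old fish old fish old fish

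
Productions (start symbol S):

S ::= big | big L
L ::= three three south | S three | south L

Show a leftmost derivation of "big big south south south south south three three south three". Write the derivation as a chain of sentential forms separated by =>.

S => big L => big S three => big big L three => big big south L three => big big south south L three => big big south south south L three => big big south south south south L three => big big south south south south south L three => big big south south south south south three three south three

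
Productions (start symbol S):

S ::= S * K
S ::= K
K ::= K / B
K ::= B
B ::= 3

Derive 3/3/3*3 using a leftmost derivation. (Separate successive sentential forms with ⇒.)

S ⇒ S*K   [S ::= S * K]
S*K ⇒ K*K   [S ::= K]
K*K ⇒ K/B*K   [K ::= K / B]
K/B*K ⇒ K/B/B*K   [K ::= K / B]
K/B/B*K ⇒ B/B/B*K   [K ::= B]
B/B/B*K ⇒ 3/B/B*K   [B ::= 3]
3/B/B*K ⇒ 3/3/B*K   [B ::= 3]
3/3/B*K ⇒ 3/3/3*K   [B ::= 3]
3/3/3*K ⇒ 3/3/3*B   [K ::= B]
3/3/3*B ⇒ 3/3/3*3   [B ::= 3]

S ⇒ S*K ⇒ K*K ⇒ K/B*K ⇒ K/B/B*K ⇒ B/B/B*K ⇒ 3/B/B*K ⇒ 3/3/B*K ⇒ 3/3/3*K ⇒ 3/3/3*B ⇒ 3/3/3*3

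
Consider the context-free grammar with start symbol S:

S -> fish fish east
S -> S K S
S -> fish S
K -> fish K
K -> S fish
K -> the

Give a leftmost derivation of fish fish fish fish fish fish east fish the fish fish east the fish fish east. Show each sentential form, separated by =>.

S => S K S => fish S K S => fish fish S K S => fish fish S K S K S => fish fish fish S K S K S => fish fish fish fish S K S K S => fish fish fish fish fish fish east K S K S => fish fish fish fish fish fish east fish K S K S => fish fish fish fish fish fish east fish the S K S => fish fish fish fish fish fish east fish the fish fish east K S => fish fish fish fish fish fish east fish the fish fish east the S => fish fish fish fish fish fish east fish the fish fish east the fish fish east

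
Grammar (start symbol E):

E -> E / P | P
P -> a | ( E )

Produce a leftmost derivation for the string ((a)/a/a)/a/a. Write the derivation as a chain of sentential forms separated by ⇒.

E ⇒ E/P ⇒ E/P/P ⇒ P/P/P ⇒ (E)/P/P ⇒ (E/P)/P/P ⇒ (E/P/P)/P/P ⇒ (P/P/P)/P/P ⇒ ((E)/P/P)/P/P ⇒ ((P)/P/P)/P/P ⇒ ((a)/P/P)/P/P ⇒ ((a)/a/P)/P/P ⇒ ((a)/a/a)/P/P ⇒ ((a)/a/a)/a/P ⇒ ((a)/a/a)/a/a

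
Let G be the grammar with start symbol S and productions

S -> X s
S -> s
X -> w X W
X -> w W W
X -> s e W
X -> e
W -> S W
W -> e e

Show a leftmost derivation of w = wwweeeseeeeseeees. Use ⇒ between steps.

S⇒Xs⇒wWWs⇒wSWWs⇒wXsWWs⇒wwWWsWWs⇒wwSWWsWWs⇒wwXsWWsWWs⇒wwwXWsWWsWWs⇒wwweWsWWsWWs⇒wwweeesWWsWWs⇒wwweeeseeWsWWs⇒wwweeeseeeesWWs⇒wwweeeseeeeseeWs⇒wwweeeseeeeseeees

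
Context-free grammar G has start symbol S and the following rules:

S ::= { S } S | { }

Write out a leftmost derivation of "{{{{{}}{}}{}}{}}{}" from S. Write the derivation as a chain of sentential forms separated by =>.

S => {S}S => {{S}S}S => {{{S}S}S}S => {{{{S}S}S}S}S => {{{{{}}S}S}S}S => {{{{{}}{}}S}S}S => {{{{{}}{}}{}}S}S => {{{{{}}{}}{}}{}}S => {{{{{}}{}}{}}{}}{}

S => {S}S   [S ::= { S } S]
{S}S => {{S}S}S   [S ::= { S } S]
{{S}S}S => {{{S}S}S}S   [S ::= { S } S]
{{{S}S}S}S => {{{{S}S}S}S}S   [S ::= { S } S]
{{{{S}S}S}S}S => {{{{{}}S}S}S}S   [S ::= { }]
{{{{{}}S}S}S}S => {{{{{}}{}}S}S}S   [S ::= { }]
{{{{{}}{}}S}S}S => {{{{{}}{}}{}}S}S   [S ::= { }]
{{{{{}}{}}{}}S}S => {{{{{}}{}}{}}{}}S   [S ::= { }]
{{{{{}}{}}{}}{}}S => {{{{{}}{}}{}}{}}{}   [S ::= { }]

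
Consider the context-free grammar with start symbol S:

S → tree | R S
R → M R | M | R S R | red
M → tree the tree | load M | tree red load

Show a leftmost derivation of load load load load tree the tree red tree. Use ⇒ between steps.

S ⇒ R S ⇒ M R S ⇒ load M R S ⇒ load load M R S ⇒ load load load M R S ⇒ load load load load M R S ⇒ load load load load tree the tree R S ⇒ load load load load tree the tree red S ⇒ load load load load tree the tree red tree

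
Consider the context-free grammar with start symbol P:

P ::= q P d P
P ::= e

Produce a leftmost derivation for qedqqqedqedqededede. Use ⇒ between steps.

P⇒qPdP⇒qedP⇒qedqPdP⇒qedqqPdPdP⇒qedqqqPdPdPdP⇒qedqqqedPdPdP⇒qedqqqedqPdPdPdP⇒qedqqqedqedPdPdP⇒qedqqqedqedqPdPdPdP⇒qedqqqedqedqedPdPdP⇒qedqqqedqedqededPdP⇒qedqqqedqedqedededP⇒qedqqqedqedqededede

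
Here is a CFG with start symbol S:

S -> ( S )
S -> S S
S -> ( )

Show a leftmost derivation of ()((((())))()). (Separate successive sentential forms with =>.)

S => SS => ()S => ()(S) => ()(SS) => ()((S)S) => ()(((S))S) => ()((((S)))S) => ()((((())))S) => ()((((())))())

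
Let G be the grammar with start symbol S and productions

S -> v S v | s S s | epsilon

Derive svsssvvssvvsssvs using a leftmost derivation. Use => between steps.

S => sSs   [S -> s S s]
sSs => svSvs   [S -> v S v]
svSvs => svsSsvs   [S -> s S s]
svsSsvs => svssSssvs   [S -> s S s]
svssSssvs => svsssSsssvs   [S -> s S s]
svsssSsssvs => svsssvSvsssvs   [S -> v S v]
svsssvSvsssvs => svsssvvSvvsssvs   [S -> v S v]
svsssvvSvvsssvs => svsssvvsSsvvsssvs   [S -> s S s]
svsssvvsSsvvsssvs => svsssvvssvvsssvs   [S -> epsilon]

S=>sSs=>svSvs=>svsSsvs=>svssSssvs=>svsssSsssvs=>svsssvSvsssvs=>svsssvvSvvsssvs=>svsssvvsSsvvsssvs=>svsssvvssvvsssvs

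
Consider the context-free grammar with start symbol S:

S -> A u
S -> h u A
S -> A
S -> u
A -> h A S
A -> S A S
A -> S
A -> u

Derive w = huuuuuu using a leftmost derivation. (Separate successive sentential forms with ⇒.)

S⇒Au⇒SASu⇒AuASu⇒hASuASu⇒huSuASu⇒huAuASu⇒huuuASu⇒huuuuSu⇒huuuuuu

S ⇒ Au   [S -> A u]
Au ⇒ SASu   [A -> S A S]
SASu ⇒ AuASu   [S -> A u]
AuASu ⇒ hASuASu   [A -> h A S]
hASuASu ⇒ huSuASu   [A -> u]
huSuASu ⇒ huAuASu   [S -> A]
huAuASu ⇒ huuuASu   [A -> u]
huuuASu ⇒ huuuuSu   [A -> u]
huuuuSu ⇒ huuuuuu   [S -> u]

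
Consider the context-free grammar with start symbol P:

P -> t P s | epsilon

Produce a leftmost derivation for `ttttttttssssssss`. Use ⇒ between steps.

P ⇒ tPs ⇒ ttPss ⇒ tttPsss ⇒ ttttPssss ⇒ tttttPsssss ⇒ ttttttPssssss ⇒ tttttttPsssssss ⇒ ttttttttPssssssss ⇒ ttttttttssssssss

P ⇒ tPs   [P -> t P s]
tPs ⇒ ttPss   [P -> t P s]
ttPss ⇒ tttPsss   [P -> t P s]
tttPsss ⇒ ttttPssss   [P -> t P s]
ttttPssss ⇒ tttttPsssss   [P -> t P s]
tttttPsssss ⇒ ttttttPssssss   [P -> t P s]
ttttttPssssss ⇒ tttttttPsssssss   [P -> t P s]
tttttttPsssssss ⇒ ttttttttPssssssss   [P -> t P s]
ttttttttPssssssss ⇒ ttttttttssssssss   [P -> epsilon]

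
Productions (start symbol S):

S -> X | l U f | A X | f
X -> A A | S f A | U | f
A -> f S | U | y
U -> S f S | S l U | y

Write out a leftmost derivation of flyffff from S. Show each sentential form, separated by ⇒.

S ⇒ X ⇒ U ⇒ SfS ⇒ AXfS ⇒ fSXfS ⇒ flUfXfS ⇒ flyfXfS ⇒ flyfffS ⇒ flyffff

S ⇒ X   [S -> X]
X ⇒ U   [X -> U]
U ⇒ SfS   [U -> S f S]
SfS ⇒ AXfS   [S -> A X]
AXfS ⇒ fSXfS   [A -> f S]
fSXfS ⇒ flUfXfS   [S -> l U f]
flUfXfS ⇒ flyfXfS   [U -> y]
flyfXfS ⇒ flyfffS   [X -> f]
flyfffS ⇒ flyffff   [S -> f]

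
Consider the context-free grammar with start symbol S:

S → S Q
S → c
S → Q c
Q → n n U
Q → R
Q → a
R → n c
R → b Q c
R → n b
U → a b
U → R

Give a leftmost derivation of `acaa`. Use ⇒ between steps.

S ⇒ SQ   [S → S Q]
SQ ⇒ SQQ   [S → S Q]
SQQ ⇒ QcQQ   [S → Q c]
QcQQ ⇒ acQQ   [Q → a]
acQQ ⇒ acaQ   [Q → a]
acaQ ⇒ acaa   [Q → a]

S ⇒ SQ ⇒ SQQ ⇒ QcQQ ⇒ acQQ ⇒ acaQ ⇒ acaa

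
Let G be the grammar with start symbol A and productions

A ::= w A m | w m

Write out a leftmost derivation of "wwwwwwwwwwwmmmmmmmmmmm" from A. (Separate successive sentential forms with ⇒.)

A⇒wAm⇒wwAmm⇒wwwAmmm⇒wwwwAmmmm⇒wwwwwAmmmmm⇒wwwwwwAmmmmmm⇒wwwwwwwAmmmmmmm⇒wwwwwwwwAmmmmmmmm⇒wwwwwwwwwAmmmmmmmmm⇒wwwwwwwwwwAmmmmmmmmmm⇒wwwwwwwwwwwmmmmmmmmmmm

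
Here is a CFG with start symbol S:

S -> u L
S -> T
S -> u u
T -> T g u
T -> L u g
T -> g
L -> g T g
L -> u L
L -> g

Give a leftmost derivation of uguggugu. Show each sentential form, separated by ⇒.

S ⇒ T ⇒ Tgu ⇒ Tgugu ⇒ Luggugu ⇒ uLuggugu ⇒ uguggugu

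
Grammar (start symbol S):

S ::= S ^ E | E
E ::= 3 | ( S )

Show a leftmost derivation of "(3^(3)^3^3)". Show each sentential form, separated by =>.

S => E   [S ::= E]
E => (S)   [E ::= ( S )]
(S) => (S^E)   [S ::= S ^ E]
(S^E) => (S^E^E)   [S ::= S ^ E]
(S^E^E) => (S^E^E^E)   [S ::= S ^ E]
(S^E^E^E) => (E^E^E^E)   [S ::= E]
(E^E^E^E) => (3^E^E^E)   [E ::= 3]
(3^E^E^E) => (3^(S)^E^E)   [E ::= ( S )]
(3^(S)^E^E) => (3^(E)^E^E)   [S ::= E]
(3^(E)^E^E) => (3^(3)^E^E)   [E ::= 3]
(3^(3)^E^E) => (3^(3)^3^E)   [E ::= 3]
(3^(3)^3^E) => (3^(3)^3^3)   [E ::= 3]

S=>E=>(S)=>(S^E)=>(S^E^E)=>(S^E^E^E)=>(E^E^E^E)=>(3^E^E^E)=>(3^(S)^E^E)=>(3^(E)^E^E)=>(3^(3)^E^E)=>(3^(3)^3^E)=>(3^(3)^3^3)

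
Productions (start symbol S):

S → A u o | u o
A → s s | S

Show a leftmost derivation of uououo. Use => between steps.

S => Auo => Suo => Auouo => Suouo => uououo

S => Auo   [S → A u o]
Auo => Suo   [A → S]
Suo => Auouo   [S → A u o]
Auouo => Suouo   [A → S]
Suouo => uououo   [S → u o]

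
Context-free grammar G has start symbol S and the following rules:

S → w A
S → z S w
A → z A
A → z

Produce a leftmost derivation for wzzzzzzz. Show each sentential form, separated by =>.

S => wA   [S → w A]
wA => wzA   [A → z A]
wzA => wzzA   [A → z A]
wzzA => wzzzA   [A → z A]
wzzzA => wzzzzA   [A → z A]
wzzzzA => wzzzzzA   [A → z A]
wzzzzzA => wzzzzzzA   [A → z A]
wzzzzzzA => wzzzzzzz   [A → z]

S => wA => wzA => wzzA => wzzzA => wzzzzA => wzzzzzA => wzzzzzzA => wzzzzzzz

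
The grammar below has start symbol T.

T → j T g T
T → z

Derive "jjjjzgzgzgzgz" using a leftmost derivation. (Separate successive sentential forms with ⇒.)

T ⇒ jTgT   [T → j T g T]
jTgT ⇒ jjTgTgT   [T → j T g T]
jjTgTgT ⇒ jjjTgTgTgT   [T → j T g T]
jjjTgTgTgT ⇒ jjjjTgTgTgTgT   [T → j T g T]
jjjjTgTgTgTgT ⇒ jjjjzgTgTgTgT   [T → z]
jjjjzgTgTgTgT ⇒ jjjjzgzgTgTgT   [T → z]
jjjjzgzgTgTgT ⇒ jjjjzgzgzgTgT   [T → z]
jjjjzgzgzgTgT ⇒ jjjjzgzgzgzgT   [T → z]
jjjjzgzgzgzgT ⇒ jjjjzgzgzgzgz   [T → z]

T ⇒ jTgT ⇒ jjTgTgT ⇒ jjjTgTgTgT ⇒ jjjjTgTgTgTgT ⇒ jjjjzgTgTgTgT ⇒ jjjjzgzgTgTgT ⇒ jjjjzgzgzgTgT ⇒ jjjjzgzgzgzgT ⇒ jjjjzgzgzgzgz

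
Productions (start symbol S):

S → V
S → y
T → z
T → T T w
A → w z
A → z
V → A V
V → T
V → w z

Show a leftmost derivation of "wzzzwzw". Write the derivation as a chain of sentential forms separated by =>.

S => V => AV => wzV => wzT => wzTTw => wzTTwTw => wzzTwTw => wzzzwTw => wzzzwzw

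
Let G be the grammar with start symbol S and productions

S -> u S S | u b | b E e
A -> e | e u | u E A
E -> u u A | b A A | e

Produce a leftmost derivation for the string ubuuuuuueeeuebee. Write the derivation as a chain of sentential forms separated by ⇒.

S ⇒ uSS   [S -> u S S]
uSS ⇒ ubEeS   [S -> b E e]
ubEeS ⇒ ubuuAeS   [E -> u u A]
ubuuAeS ⇒ ubuuuEAeS   [A -> u E A]
ubuuuEAeS ⇒ ubuuuuuAAeS   [E -> u u A]
ubuuuuuAAeS ⇒ ubuuuuuuEAAeS   [A -> u E A]
ubuuuuuuEAAeS ⇒ ubuuuuuueAAeS   [E -> e]
ubuuuuuueAAeS ⇒ ubuuuuuueeAeS   [A -> e]
ubuuuuuueeAeS ⇒ ubuuuuuueeeueS   [A -> e u]
ubuuuuuueeeueS ⇒ ubuuuuuueeeuebEe   [S -> b E e]
ubuuuuuueeeuebEe ⇒ ubuuuuuueeeuebee   [E -> e]

S⇒uSS⇒ubEeS⇒ubuuAeS⇒ubuuuEAeS⇒ubuuuuuAAeS⇒ubuuuuuuEAAeS⇒ubuuuuuueAAeS⇒ubuuuuuueeAeS⇒ubuuuuuueeeueS⇒ubuuuuuueeeuebEe⇒ubuuuuuueeeuebee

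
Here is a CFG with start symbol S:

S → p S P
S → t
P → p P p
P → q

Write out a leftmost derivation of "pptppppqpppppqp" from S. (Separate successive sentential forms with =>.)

S => pSP   [S → p S P]
pSP => ppSPP   [S → p S P]
ppSPP => pptPP   [S → t]
pptPP => pptpPpP   [P → p P p]
pptpPpP => pptppPppP   [P → p P p]
pptppPppP => pptpppPpppP   [P → p P p]
pptpppPpppP => pptppppPppppP   [P → p P p]
pptppppPppppP => pptppppqppppP   [P → q]
pptppppqppppP => pptppppqpppppPp   [P → p P p]
pptppppqpppppPp => pptppppqpppppqp   [P → q]

S=>pSP=>ppSPP=>pptPP=>pptpPpP=>pptppPppP=>pptpppPpppP=>pptppppPppppP=>pptppppqppppP=>pptppppqpppppPp=>pptppppqpppppqp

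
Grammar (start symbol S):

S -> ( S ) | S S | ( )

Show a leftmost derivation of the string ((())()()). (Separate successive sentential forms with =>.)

S => (S) => (SS) => (SSS) => ((S)SS) => ((())SS) => ((())()S) => ((())()())

S => (S)   [S -> ( S )]
(S) => (SS)   [S -> S S]
(SS) => (SSS)   [S -> S S]
(SSS) => ((S)SS)   [S -> ( S )]
((S)SS) => ((())SS)   [S -> ( )]
((())SS) => ((())()S)   [S -> ( )]
((())()S) => ((())()())   [S -> ( )]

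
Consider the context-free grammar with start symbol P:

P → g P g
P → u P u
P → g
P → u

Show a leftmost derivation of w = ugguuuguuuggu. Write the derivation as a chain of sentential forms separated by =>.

P => uPu => ugPgu => uggPggu => ugguPuggu => ugguuPuuggu => ugguuuPuuuggu => ugguuuguuuggu

P => uPu   [P → u P u]
uPu => ugPgu   [P → g P g]
ugPgu => uggPggu   [P → g P g]
uggPggu => ugguPuggu   [P → u P u]
ugguPuggu => ugguuPuuggu   [P → u P u]
ugguuPuuggu => ugguuuPuuuggu   [P → u P u]
ugguuuPuuuggu => ugguuuguuuggu   [P → g]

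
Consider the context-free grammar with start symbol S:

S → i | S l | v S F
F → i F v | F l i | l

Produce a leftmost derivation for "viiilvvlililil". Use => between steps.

S => Sl => vSFl => viFl => viFlil => viFlilil => viFlililil => viiFvlililil => viiiFvvlililil => viiilvvlililil

S => Sl   [S → S l]
Sl => vSFl   [S → v S F]
vSFl => viFl   [S → i]
viFl => viFlil   [F → F l i]
viFlil => viFlilil   [F → F l i]
viFlilil => viFlililil   [F → F l i]
viFlililil => viiFvlililil   [F → i F v]
viiFvlililil => viiiFvvlililil   [F → i F v]
viiiFvvlililil => viiilvvlililil   [F → l]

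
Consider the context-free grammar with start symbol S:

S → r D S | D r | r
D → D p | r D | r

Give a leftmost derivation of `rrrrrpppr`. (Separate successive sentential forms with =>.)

S=>rDS=>rrDS=>rrDpS=>rrDppS=>rrrDppS=>rrrDpppS=>rrrrDpppS=>rrrrrpppS=>rrrrrpppr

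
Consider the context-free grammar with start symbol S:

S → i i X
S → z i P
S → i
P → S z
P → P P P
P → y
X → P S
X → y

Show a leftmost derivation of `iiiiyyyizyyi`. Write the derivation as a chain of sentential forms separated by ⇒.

S ⇒ iiX   [S → i i X]
iiX ⇒ iiPS   [X → P S]
iiPS ⇒ iiPPPS   [P → P P P]
iiPPPS ⇒ iiSzPPS   [P → S z]
iiSzPPS ⇒ iiiiXzPPS   [S → i i X]
iiiiXzPPS ⇒ iiiiPSzPPS   [X → P S]
iiiiPSzPPS ⇒ iiiiPPPSzPPS   [P → P P P]
iiiiPPPSzPPS ⇒ iiiiyPPSzPPS   [P → y]
iiiiyPPSzPPS ⇒ iiiiyyPSzPPS   [P → y]
iiiiyyPSzPPS ⇒ iiiiyyySzPPS   [P → y]
iiiiyyySzPPS ⇒ iiiiyyyizPPS   [S → i]
iiiiyyyizPPS ⇒ iiiiyyyizyPS   [P → y]
iiiiyyyizyPS ⇒ iiiiyyyizyyS   [P → y]
iiiiyyyizyyS ⇒ iiiiyyyizyyi   [S → i]

S ⇒ iiX ⇒ iiPS ⇒ iiPPPS ⇒ iiSzPPS ⇒ iiiiXzPPS ⇒ iiiiPSzPPS ⇒ iiiiPPPSzPPS ⇒ iiiiyPPSzPPS ⇒ iiiiyyPSzPPS ⇒ iiiiyyySzPPS ⇒ iiiiyyyizPPS ⇒ iiiiyyyizyPS ⇒ iiiiyyyizyyS ⇒ iiiiyyyizyyi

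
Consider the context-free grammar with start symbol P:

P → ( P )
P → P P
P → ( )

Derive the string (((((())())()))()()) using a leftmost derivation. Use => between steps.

P => (P) => (PP) => (PPP) => ((P)PP) => (((P))PP) => (((PP))PP) => ((((P)P))PP) => ((((PP)P))PP) => (((((P)P)P))PP) => (((((())P)P))PP) => (((((())())P))PP) => (((((())())()))PP) => (((((())())()))()P) => (((((())())()))()())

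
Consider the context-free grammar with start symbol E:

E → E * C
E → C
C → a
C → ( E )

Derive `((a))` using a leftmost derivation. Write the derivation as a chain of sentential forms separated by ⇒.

E ⇒ C   [E → C]
C ⇒ (E)   [C → ( E )]
(E) ⇒ (C)   [E → C]
(C) ⇒ ((E))   [C → ( E )]
((E)) ⇒ ((C))   [E → C]
((C)) ⇒ ((a))   [C → a]

E ⇒ C ⇒ (E) ⇒ (C) ⇒ ((E)) ⇒ ((C)) ⇒ ((a))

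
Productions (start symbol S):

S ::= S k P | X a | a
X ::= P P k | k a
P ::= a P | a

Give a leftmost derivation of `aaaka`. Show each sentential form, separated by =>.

S => Xa => PPka => aPPka => aaPka => aaaka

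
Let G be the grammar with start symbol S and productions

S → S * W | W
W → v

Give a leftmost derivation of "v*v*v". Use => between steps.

S => S*W => S*W*W => W*W*W => v*W*W => v*v*W => v*v*v

S => S*W   [S → S * W]
S*W => S*W*W   [S → S * W]
S*W*W => W*W*W   [S → W]
W*W*W => v*W*W   [W → v]
v*W*W => v*v*W   [W → v]
v*v*W => v*v*v   [W → v]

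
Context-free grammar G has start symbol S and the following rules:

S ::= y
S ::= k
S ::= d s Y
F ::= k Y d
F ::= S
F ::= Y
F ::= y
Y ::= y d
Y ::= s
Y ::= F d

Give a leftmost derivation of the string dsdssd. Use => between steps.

S=>dsY=>dsFd=>dsSd=>dsdsYd=>dsdssd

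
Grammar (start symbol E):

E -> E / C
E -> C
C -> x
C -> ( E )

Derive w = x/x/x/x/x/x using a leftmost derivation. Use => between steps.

E => E/C   [E -> E / C]
E/C => E/C/C   [E -> E / C]
E/C/C => E/C/C/C   [E -> E / C]
E/C/C/C => E/C/C/C/C   [E -> E / C]
E/C/C/C/C => E/C/C/C/C/C   [E -> E / C]
E/C/C/C/C/C => C/C/C/C/C/C   [E -> C]
C/C/C/C/C/C => x/C/C/C/C/C   [C -> x]
x/C/C/C/C/C => x/x/C/C/C/C   [C -> x]
x/x/C/C/C/C => x/x/x/C/C/C   [C -> x]
x/x/x/C/C/C => x/x/x/x/C/C   [C -> x]
x/x/x/x/C/C => x/x/x/x/x/C   [C -> x]
x/x/x/x/x/C => x/x/x/x/x/x   [C -> x]

E=>E/C=>E/C/C=>E/C/C/C=>E/C/C/C/C=>E/C/C/C/C/C=>C/C/C/C/C/C=>x/C/C/C/C/C=>x/x/C/C/C/C=>x/x/x/C/C/C=>x/x/x/x/C/C=>x/x/x/x/x/C=>x/x/x/x/x/x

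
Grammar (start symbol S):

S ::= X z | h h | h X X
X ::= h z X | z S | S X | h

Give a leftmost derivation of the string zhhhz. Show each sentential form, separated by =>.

S => Xz => zSz => zhXXz => zhhXz => zhhhz

S => Xz   [S ::= X z]
Xz => zSz   [X ::= z S]
zSz => zhXXz   [S ::= h X X]
zhXXz => zhhXz   [X ::= h]
zhhXz => zhhhz   [X ::= h]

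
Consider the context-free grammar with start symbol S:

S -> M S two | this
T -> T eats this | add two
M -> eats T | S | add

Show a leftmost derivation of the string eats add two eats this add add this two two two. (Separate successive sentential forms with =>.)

S => M S two => eats T S two => eats T eats this S two => eats add two eats this S two => eats add two eats this M S two two => eats add two eats this add S two two => eats add two eats this add M S two two two => eats add two eats this add add S two two two => eats add two eats this add add this two two two

S => M S two   [S -> M S two]
M S two => eats T S two   [M -> eats T]
eats T S two => eats T eats this S two   [T -> T eats this]
eats T eats this S two => eats add two eats this S two   [T -> add two]
eats add two eats this S two => eats add two eats this M S two two   [S -> M S two]
eats add two eats this M S two two => eats add two eats this add S two two   [M -> add]
eats add two eats this add S two two => eats add two eats this add M S two two two   [S -> M S two]
eats add two eats this add M S two two two => eats add two eats this add add S two two two   [M -> add]
eats add two eats this add add S two two two => eats add two eats this add add this two two two   [S -> this]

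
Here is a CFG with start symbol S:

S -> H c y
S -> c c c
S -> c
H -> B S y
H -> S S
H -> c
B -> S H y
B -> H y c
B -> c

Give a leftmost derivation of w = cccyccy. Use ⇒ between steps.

S ⇒ Hcy ⇒ SScy ⇒ HcyScy ⇒ SScyScy ⇒ cScyScy ⇒ cccyScy ⇒ cccyccy

S ⇒ Hcy   [S -> H c y]
Hcy ⇒ SScy   [H -> S S]
SScy ⇒ HcyScy   [S -> H c y]
HcyScy ⇒ SScyScy   [H -> S S]
SScyScy ⇒ cScyScy   [S -> c]
cScyScy ⇒ cccyScy   [S -> c]
cccyScy ⇒ cccyccy   [S -> c]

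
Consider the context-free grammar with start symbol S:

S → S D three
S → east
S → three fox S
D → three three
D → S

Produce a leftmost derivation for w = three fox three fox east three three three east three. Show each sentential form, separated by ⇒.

S ⇒ three fox S   [S → three fox S]
three fox S ⇒ three fox S D three   [S → S D three]
three fox S D three ⇒ three fox S D three D three   [S → S D three]
three fox S D three D three ⇒ three fox three fox S D three D three   [S → three fox S]
three fox three fox S D three D three ⇒ three fox three fox east D three D three   [S → east]
three fox three fox east D three D three ⇒ three fox three fox east three three three D three   [D → three three]
three fox three fox east three three three D three ⇒ three fox three fox east three three three S three   [D → S]
three fox three fox east three three three S three ⇒ three fox three fox east three three three east three   [S → east]

S ⇒ three fox S ⇒ three fox S D three ⇒ three fox S D three D three ⇒ three fox three fox S D three D three ⇒ three fox three fox east D three D three ⇒ three fox three fox east three three three D three ⇒ three fox three fox east three three three S three ⇒ three fox three fox east three three three east three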